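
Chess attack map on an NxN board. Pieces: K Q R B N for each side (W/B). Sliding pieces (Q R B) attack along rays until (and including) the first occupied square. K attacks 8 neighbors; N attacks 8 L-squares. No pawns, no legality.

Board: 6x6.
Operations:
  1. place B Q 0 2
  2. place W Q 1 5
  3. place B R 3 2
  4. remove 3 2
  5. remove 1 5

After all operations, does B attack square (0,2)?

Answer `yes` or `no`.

Op 1: place BQ@(0,2)
Op 2: place WQ@(1,5)
Op 3: place BR@(3,2)
Op 4: remove (3,2)
Op 5: remove (1,5)
Per-piece attacks for B:
  BQ@(0,2): attacks (0,3) (0,4) (0,5) (0,1) (0,0) (1,2) (2,2) (3,2) (4,2) (5,2) (1,3) (2,4) (3,5) (1,1) (2,0)
B attacks (0,2): no

Answer: no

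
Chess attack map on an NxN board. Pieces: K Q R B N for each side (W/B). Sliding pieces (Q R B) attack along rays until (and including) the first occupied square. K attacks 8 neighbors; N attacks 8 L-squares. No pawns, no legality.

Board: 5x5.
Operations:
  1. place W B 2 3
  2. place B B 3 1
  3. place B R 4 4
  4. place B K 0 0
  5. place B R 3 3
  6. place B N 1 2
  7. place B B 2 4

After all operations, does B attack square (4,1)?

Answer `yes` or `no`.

Answer: yes

Derivation:
Op 1: place WB@(2,3)
Op 2: place BB@(3,1)
Op 3: place BR@(4,4)
Op 4: place BK@(0,0)
Op 5: place BR@(3,3)
Op 6: place BN@(1,2)
Op 7: place BB@(2,4)
Per-piece attacks for B:
  BK@(0,0): attacks (0,1) (1,0) (1,1)
  BN@(1,2): attacks (2,4) (3,3) (0,4) (2,0) (3,1) (0,0)
  BB@(2,4): attacks (3,3) (1,3) (0,2) [ray(1,-1) blocked at (3,3)]
  BB@(3,1): attacks (4,2) (4,0) (2,2) (1,3) (0,4) (2,0)
  BR@(3,3): attacks (3,4) (3,2) (3,1) (4,3) (2,3) [ray(0,-1) blocked at (3,1); ray(-1,0) blocked at (2,3)]
  BR@(4,4): attacks (4,3) (4,2) (4,1) (4,0) (3,4) (2,4) [ray(-1,0) blocked at (2,4)]
B attacks (4,1): yes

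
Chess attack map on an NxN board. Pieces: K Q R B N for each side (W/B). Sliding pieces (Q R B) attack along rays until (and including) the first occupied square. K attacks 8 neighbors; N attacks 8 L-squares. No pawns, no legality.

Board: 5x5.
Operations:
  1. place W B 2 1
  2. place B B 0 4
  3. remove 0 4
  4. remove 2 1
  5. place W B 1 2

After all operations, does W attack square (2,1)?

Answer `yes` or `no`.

Answer: yes

Derivation:
Op 1: place WB@(2,1)
Op 2: place BB@(0,4)
Op 3: remove (0,4)
Op 4: remove (2,1)
Op 5: place WB@(1,2)
Per-piece attacks for W:
  WB@(1,2): attacks (2,3) (3,4) (2,1) (3,0) (0,3) (0,1)
W attacks (2,1): yes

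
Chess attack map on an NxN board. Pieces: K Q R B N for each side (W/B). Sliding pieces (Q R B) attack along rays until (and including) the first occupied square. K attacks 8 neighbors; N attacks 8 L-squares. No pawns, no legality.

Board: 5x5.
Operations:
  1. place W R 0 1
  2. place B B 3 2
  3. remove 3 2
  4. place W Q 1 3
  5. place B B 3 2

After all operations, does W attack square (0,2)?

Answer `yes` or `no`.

Answer: yes

Derivation:
Op 1: place WR@(0,1)
Op 2: place BB@(3,2)
Op 3: remove (3,2)
Op 4: place WQ@(1,3)
Op 5: place BB@(3,2)
Per-piece attacks for W:
  WR@(0,1): attacks (0,2) (0,3) (0,4) (0,0) (1,1) (2,1) (3,1) (4,1)
  WQ@(1,3): attacks (1,4) (1,2) (1,1) (1,0) (2,3) (3,3) (4,3) (0,3) (2,4) (2,2) (3,1) (4,0) (0,4) (0,2)
W attacks (0,2): yes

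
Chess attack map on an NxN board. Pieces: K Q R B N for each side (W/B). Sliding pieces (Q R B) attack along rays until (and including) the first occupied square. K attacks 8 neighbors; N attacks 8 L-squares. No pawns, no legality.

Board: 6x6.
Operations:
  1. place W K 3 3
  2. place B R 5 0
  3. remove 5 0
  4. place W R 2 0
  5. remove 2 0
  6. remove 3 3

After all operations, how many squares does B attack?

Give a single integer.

Answer: 0

Derivation:
Op 1: place WK@(3,3)
Op 2: place BR@(5,0)
Op 3: remove (5,0)
Op 4: place WR@(2,0)
Op 5: remove (2,0)
Op 6: remove (3,3)
Per-piece attacks for B:
Union (0 distinct): (none)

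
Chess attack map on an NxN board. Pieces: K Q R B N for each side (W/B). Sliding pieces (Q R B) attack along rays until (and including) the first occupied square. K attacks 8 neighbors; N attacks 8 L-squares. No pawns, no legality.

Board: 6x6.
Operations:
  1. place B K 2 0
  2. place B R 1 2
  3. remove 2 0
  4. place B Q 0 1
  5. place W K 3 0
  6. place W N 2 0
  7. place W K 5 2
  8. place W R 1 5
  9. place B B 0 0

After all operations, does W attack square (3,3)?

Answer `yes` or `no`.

Op 1: place BK@(2,0)
Op 2: place BR@(1,2)
Op 3: remove (2,0)
Op 4: place BQ@(0,1)
Op 5: place WK@(3,0)
Op 6: place WN@(2,0)
Op 7: place WK@(5,2)
Op 8: place WR@(1,5)
Op 9: place BB@(0,0)
Per-piece attacks for W:
  WR@(1,5): attacks (1,4) (1,3) (1,2) (2,5) (3,5) (4,5) (5,5) (0,5) [ray(0,-1) blocked at (1,2)]
  WN@(2,0): attacks (3,2) (4,1) (1,2) (0,1)
  WK@(3,0): attacks (3,1) (4,0) (2,0) (4,1) (2,1)
  WK@(5,2): attacks (5,3) (5,1) (4,2) (4,3) (4,1)
W attacks (3,3): no

Answer: no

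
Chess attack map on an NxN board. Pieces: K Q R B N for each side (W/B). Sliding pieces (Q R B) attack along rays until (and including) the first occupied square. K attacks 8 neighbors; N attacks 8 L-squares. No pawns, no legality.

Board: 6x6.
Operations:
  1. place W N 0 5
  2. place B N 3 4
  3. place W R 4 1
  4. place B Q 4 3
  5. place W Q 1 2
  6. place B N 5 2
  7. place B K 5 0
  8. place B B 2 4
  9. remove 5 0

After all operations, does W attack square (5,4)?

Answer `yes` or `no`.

Op 1: place WN@(0,5)
Op 2: place BN@(3,4)
Op 3: place WR@(4,1)
Op 4: place BQ@(4,3)
Op 5: place WQ@(1,2)
Op 6: place BN@(5,2)
Op 7: place BK@(5,0)
Op 8: place BB@(2,4)
Op 9: remove (5,0)
Per-piece attacks for W:
  WN@(0,5): attacks (1,3) (2,4)
  WQ@(1,2): attacks (1,3) (1,4) (1,5) (1,1) (1,0) (2,2) (3,2) (4,2) (5,2) (0,2) (2,3) (3,4) (2,1) (3,0) (0,3) (0,1) [ray(1,0) blocked at (5,2); ray(1,1) blocked at (3,4)]
  WR@(4,1): attacks (4,2) (4,3) (4,0) (5,1) (3,1) (2,1) (1,1) (0,1) [ray(0,1) blocked at (4,3)]
W attacks (5,4): no

Answer: no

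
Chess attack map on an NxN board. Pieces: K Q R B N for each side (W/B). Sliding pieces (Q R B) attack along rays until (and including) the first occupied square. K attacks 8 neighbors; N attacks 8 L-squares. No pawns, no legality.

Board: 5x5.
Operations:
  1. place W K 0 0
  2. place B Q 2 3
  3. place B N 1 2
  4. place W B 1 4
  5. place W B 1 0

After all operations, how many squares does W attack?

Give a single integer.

Op 1: place WK@(0,0)
Op 2: place BQ@(2,3)
Op 3: place BN@(1,2)
Op 4: place WB@(1,4)
Op 5: place WB@(1,0)
Per-piece attacks for W:
  WK@(0,0): attacks (0,1) (1,0) (1,1)
  WB@(1,0): attacks (2,1) (3,2) (4,3) (0,1)
  WB@(1,4): attacks (2,3) (0,3) [ray(1,-1) blocked at (2,3)]
Union (8 distinct): (0,1) (0,3) (1,0) (1,1) (2,1) (2,3) (3,2) (4,3)

Answer: 8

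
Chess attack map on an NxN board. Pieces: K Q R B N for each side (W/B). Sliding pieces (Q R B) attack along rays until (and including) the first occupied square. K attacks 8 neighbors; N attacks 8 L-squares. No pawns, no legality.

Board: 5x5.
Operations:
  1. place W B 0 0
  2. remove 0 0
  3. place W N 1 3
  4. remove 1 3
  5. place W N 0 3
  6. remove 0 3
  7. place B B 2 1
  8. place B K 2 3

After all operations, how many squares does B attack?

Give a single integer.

Answer: 12

Derivation:
Op 1: place WB@(0,0)
Op 2: remove (0,0)
Op 3: place WN@(1,3)
Op 4: remove (1,3)
Op 5: place WN@(0,3)
Op 6: remove (0,3)
Op 7: place BB@(2,1)
Op 8: place BK@(2,3)
Per-piece attacks for B:
  BB@(2,1): attacks (3,2) (4,3) (3,0) (1,2) (0,3) (1,0)
  BK@(2,3): attacks (2,4) (2,2) (3,3) (1,3) (3,4) (3,2) (1,4) (1,2)
Union (12 distinct): (0,3) (1,0) (1,2) (1,3) (1,4) (2,2) (2,4) (3,0) (3,2) (3,3) (3,4) (4,3)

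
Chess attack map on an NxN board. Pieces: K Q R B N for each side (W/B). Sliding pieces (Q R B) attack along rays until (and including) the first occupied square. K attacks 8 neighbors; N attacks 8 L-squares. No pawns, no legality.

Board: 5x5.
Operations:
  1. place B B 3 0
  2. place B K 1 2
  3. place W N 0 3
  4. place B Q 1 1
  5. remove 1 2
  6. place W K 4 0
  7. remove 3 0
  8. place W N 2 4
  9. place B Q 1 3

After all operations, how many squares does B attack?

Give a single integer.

Answer: 21

Derivation:
Op 1: place BB@(3,0)
Op 2: place BK@(1,2)
Op 3: place WN@(0,3)
Op 4: place BQ@(1,1)
Op 5: remove (1,2)
Op 6: place WK@(4,0)
Op 7: remove (3,0)
Op 8: place WN@(2,4)
Op 9: place BQ@(1,3)
Per-piece attacks for B:
  BQ@(1,1): attacks (1,2) (1,3) (1,0) (2,1) (3,1) (4,1) (0,1) (2,2) (3,3) (4,4) (2,0) (0,2) (0,0) [ray(0,1) blocked at (1,3)]
  BQ@(1,3): attacks (1,4) (1,2) (1,1) (2,3) (3,3) (4,3) (0,3) (2,4) (2,2) (3,1) (4,0) (0,4) (0,2) [ray(0,-1) blocked at (1,1); ray(-1,0) blocked at (0,3); ray(1,1) blocked at (2,4); ray(1,-1) blocked at (4,0)]
Union (21 distinct): (0,0) (0,1) (0,2) (0,3) (0,4) (1,0) (1,1) (1,2) (1,3) (1,4) (2,0) (2,1) (2,2) (2,3) (2,4) (3,1) (3,3) (4,0) (4,1) (4,3) (4,4)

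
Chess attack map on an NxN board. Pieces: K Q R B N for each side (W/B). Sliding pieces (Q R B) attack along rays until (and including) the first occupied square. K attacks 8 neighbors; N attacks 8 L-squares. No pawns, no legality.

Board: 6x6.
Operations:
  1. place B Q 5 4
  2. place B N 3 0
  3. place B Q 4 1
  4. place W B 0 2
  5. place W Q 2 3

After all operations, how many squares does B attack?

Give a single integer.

Op 1: place BQ@(5,4)
Op 2: place BN@(3,0)
Op 3: place BQ@(4,1)
Op 4: place WB@(0,2)
Op 5: place WQ@(2,3)
Per-piece attacks for B:
  BN@(3,0): attacks (4,2) (5,1) (2,2) (1,1)
  BQ@(4,1): attacks (4,2) (4,3) (4,4) (4,5) (4,0) (5,1) (3,1) (2,1) (1,1) (0,1) (5,2) (5,0) (3,2) (2,3) (3,0) [ray(-1,1) blocked at (2,3); ray(-1,-1) blocked at (3,0)]
  BQ@(5,4): attacks (5,5) (5,3) (5,2) (5,1) (5,0) (4,4) (3,4) (2,4) (1,4) (0,4) (4,5) (4,3) (3,2) (2,1) (1,0)
Union (23 distinct): (0,1) (0,4) (1,0) (1,1) (1,4) (2,1) (2,2) (2,3) (2,4) (3,0) (3,1) (3,2) (3,4) (4,0) (4,2) (4,3) (4,4) (4,5) (5,0) (5,1) (5,2) (5,3) (5,5)

Answer: 23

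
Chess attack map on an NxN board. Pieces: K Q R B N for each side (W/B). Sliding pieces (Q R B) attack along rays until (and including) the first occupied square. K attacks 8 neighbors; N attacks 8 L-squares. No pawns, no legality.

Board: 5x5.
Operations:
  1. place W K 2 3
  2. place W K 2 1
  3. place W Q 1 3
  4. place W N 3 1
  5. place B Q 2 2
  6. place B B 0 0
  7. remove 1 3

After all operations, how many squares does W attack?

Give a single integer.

Answer: 15

Derivation:
Op 1: place WK@(2,3)
Op 2: place WK@(2,1)
Op 3: place WQ@(1,3)
Op 4: place WN@(3,1)
Op 5: place BQ@(2,2)
Op 6: place BB@(0,0)
Op 7: remove (1,3)
Per-piece attacks for W:
  WK@(2,1): attacks (2,2) (2,0) (3,1) (1,1) (3,2) (3,0) (1,2) (1,0)
  WK@(2,3): attacks (2,4) (2,2) (3,3) (1,3) (3,4) (3,2) (1,4) (1,2)
  WN@(3,1): attacks (4,3) (2,3) (1,2) (1,0)
Union (15 distinct): (1,0) (1,1) (1,2) (1,3) (1,4) (2,0) (2,2) (2,3) (2,4) (3,0) (3,1) (3,2) (3,3) (3,4) (4,3)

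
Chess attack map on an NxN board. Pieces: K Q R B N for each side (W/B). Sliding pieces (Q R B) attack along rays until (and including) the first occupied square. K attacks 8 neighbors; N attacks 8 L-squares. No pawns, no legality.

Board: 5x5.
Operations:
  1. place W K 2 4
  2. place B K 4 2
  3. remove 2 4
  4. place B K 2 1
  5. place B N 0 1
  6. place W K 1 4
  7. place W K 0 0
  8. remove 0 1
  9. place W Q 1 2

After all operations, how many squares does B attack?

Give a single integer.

Op 1: place WK@(2,4)
Op 2: place BK@(4,2)
Op 3: remove (2,4)
Op 4: place BK@(2,1)
Op 5: place BN@(0,1)
Op 6: place WK@(1,4)
Op 7: place WK@(0,0)
Op 8: remove (0,1)
Op 9: place WQ@(1,2)
Per-piece attacks for B:
  BK@(2,1): attacks (2,2) (2,0) (3,1) (1,1) (3,2) (3,0) (1,2) (1,0)
  BK@(4,2): attacks (4,3) (4,1) (3,2) (3,3) (3,1)
Union (11 distinct): (1,0) (1,1) (1,2) (2,0) (2,2) (3,0) (3,1) (3,2) (3,3) (4,1) (4,3)

Answer: 11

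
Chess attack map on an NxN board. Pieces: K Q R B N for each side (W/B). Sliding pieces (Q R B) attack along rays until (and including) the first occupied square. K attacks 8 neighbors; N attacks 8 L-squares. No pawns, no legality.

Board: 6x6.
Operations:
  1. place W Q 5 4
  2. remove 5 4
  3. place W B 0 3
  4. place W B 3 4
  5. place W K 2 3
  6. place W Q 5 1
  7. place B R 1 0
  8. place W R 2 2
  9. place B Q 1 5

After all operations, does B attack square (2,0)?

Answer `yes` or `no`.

Answer: yes

Derivation:
Op 1: place WQ@(5,4)
Op 2: remove (5,4)
Op 3: place WB@(0,3)
Op 4: place WB@(3,4)
Op 5: place WK@(2,3)
Op 6: place WQ@(5,1)
Op 7: place BR@(1,0)
Op 8: place WR@(2,2)
Op 9: place BQ@(1,5)
Per-piece attacks for B:
  BR@(1,0): attacks (1,1) (1,2) (1,3) (1,4) (1,5) (2,0) (3,0) (4,0) (5,0) (0,0) [ray(0,1) blocked at (1,5)]
  BQ@(1,5): attacks (1,4) (1,3) (1,2) (1,1) (1,0) (2,5) (3,5) (4,5) (5,5) (0,5) (2,4) (3,3) (4,2) (5,1) (0,4) [ray(0,-1) blocked at (1,0); ray(1,-1) blocked at (5,1)]
B attacks (2,0): yes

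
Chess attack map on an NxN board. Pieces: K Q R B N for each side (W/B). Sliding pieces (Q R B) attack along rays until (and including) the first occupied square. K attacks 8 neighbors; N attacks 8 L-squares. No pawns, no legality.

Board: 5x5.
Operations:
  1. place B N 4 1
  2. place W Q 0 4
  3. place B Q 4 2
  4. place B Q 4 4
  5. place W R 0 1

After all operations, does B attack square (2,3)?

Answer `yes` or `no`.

Op 1: place BN@(4,1)
Op 2: place WQ@(0,4)
Op 3: place BQ@(4,2)
Op 4: place BQ@(4,4)
Op 5: place WR@(0,1)
Per-piece attacks for B:
  BN@(4,1): attacks (3,3) (2,2) (2,0)
  BQ@(4,2): attacks (4,3) (4,4) (4,1) (3,2) (2,2) (1,2) (0,2) (3,3) (2,4) (3,1) (2,0) [ray(0,1) blocked at (4,4); ray(0,-1) blocked at (4,1)]
  BQ@(4,4): attacks (4,3) (4,2) (3,4) (2,4) (1,4) (0,4) (3,3) (2,2) (1,1) (0,0) [ray(0,-1) blocked at (4,2); ray(-1,0) blocked at (0,4)]
B attacks (2,3): no

Answer: no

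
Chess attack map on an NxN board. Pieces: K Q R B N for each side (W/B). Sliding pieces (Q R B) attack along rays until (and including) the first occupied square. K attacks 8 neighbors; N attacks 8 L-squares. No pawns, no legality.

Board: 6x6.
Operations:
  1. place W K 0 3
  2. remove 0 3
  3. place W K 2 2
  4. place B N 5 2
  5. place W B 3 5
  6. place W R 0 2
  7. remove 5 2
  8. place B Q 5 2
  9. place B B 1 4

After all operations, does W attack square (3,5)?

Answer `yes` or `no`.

Op 1: place WK@(0,3)
Op 2: remove (0,3)
Op 3: place WK@(2,2)
Op 4: place BN@(5,2)
Op 5: place WB@(3,5)
Op 6: place WR@(0,2)
Op 7: remove (5,2)
Op 8: place BQ@(5,2)
Op 9: place BB@(1,4)
Per-piece attacks for W:
  WR@(0,2): attacks (0,3) (0,4) (0,5) (0,1) (0,0) (1,2) (2,2) [ray(1,0) blocked at (2,2)]
  WK@(2,2): attacks (2,3) (2,1) (3,2) (1,2) (3,3) (3,1) (1,3) (1,1)
  WB@(3,5): attacks (4,4) (5,3) (2,4) (1,3) (0,2) [ray(-1,-1) blocked at (0,2)]
W attacks (3,5): no

Answer: no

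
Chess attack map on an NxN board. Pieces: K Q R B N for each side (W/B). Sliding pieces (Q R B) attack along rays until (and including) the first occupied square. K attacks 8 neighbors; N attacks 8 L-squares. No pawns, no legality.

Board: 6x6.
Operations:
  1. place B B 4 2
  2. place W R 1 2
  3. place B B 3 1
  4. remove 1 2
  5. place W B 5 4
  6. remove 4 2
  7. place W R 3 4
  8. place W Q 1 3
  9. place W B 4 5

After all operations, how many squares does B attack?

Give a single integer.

Answer: 6

Derivation:
Op 1: place BB@(4,2)
Op 2: place WR@(1,2)
Op 3: place BB@(3,1)
Op 4: remove (1,2)
Op 5: place WB@(5,4)
Op 6: remove (4,2)
Op 7: place WR@(3,4)
Op 8: place WQ@(1,3)
Op 9: place WB@(4,5)
Per-piece attacks for B:
  BB@(3,1): attacks (4,2) (5,3) (4,0) (2,2) (1,3) (2,0) [ray(-1,1) blocked at (1,3)]
Union (6 distinct): (1,3) (2,0) (2,2) (4,0) (4,2) (5,3)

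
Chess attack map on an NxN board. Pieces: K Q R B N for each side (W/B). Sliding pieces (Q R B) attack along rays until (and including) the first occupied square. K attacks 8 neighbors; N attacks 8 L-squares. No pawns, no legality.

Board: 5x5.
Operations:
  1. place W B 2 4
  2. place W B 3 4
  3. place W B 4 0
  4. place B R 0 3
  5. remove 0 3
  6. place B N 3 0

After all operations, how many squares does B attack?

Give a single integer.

Answer: 3

Derivation:
Op 1: place WB@(2,4)
Op 2: place WB@(3,4)
Op 3: place WB@(4,0)
Op 4: place BR@(0,3)
Op 5: remove (0,3)
Op 6: place BN@(3,0)
Per-piece attacks for B:
  BN@(3,0): attacks (4,2) (2,2) (1,1)
Union (3 distinct): (1,1) (2,2) (4,2)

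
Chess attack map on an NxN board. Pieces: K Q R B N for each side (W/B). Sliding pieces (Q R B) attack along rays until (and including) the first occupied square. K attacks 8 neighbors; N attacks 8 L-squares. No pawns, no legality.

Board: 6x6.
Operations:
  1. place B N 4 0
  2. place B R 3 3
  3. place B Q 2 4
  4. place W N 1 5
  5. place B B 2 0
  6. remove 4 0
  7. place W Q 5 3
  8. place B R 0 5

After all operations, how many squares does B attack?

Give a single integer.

Op 1: place BN@(4,0)
Op 2: place BR@(3,3)
Op 3: place BQ@(2,4)
Op 4: place WN@(1,5)
Op 5: place BB@(2,0)
Op 6: remove (4,0)
Op 7: place WQ@(5,3)
Op 8: place BR@(0,5)
Per-piece attacks for B:
  BR@(0,5): attacks (0,4) (0,3) (0,2) (0,1) (0,0) (1,5) [ray(1,0) blocked at (1,5)]
  BB@(2,0): attacks (3,1) (4,2) (5,3) (1,1) (0,2) [ray(1,1) blocked at (5,3)]
  BQ@(2,4): attacks (2,5) (2,3) (2,2) (2,1) (2,0) (3,4) (4,4) (5,4) (1,4) (0,4) (3,5) (3,3) (1,5) (1,3) (0,2) [ray(0,-1) blocked at (2,0); ray(1,-1) blocked at (3,3); ray(-1,1) blocked at (1,5)]
  BR@(3,3): attacks (3,4) (3,5) (3,2) (3,1) (3,0) (4,3) (5,3) (2,3) (1,3) (0,3) [ray(1,0) blocked at (5,3)]
Union (25 distinct): (0,0) (0,1) (0,2) (0,3) (0,4) (1,1) (1,3) (1,4) (1,5) (2,0) (2,1) (2,2) (2,3) (2,5) (3,0) (3,1) (3,2) (3,3) (3,4) (3,5) (4,2) (4,3) (4,4) (5,3) (5,4)

Answer: 25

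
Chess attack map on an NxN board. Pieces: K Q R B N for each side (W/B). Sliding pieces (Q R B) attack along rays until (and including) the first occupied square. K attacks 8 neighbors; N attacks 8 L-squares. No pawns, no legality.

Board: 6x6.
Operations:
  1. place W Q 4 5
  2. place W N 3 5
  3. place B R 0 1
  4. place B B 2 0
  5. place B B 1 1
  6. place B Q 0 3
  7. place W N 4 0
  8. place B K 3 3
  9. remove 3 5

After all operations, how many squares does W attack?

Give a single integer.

Op 1: place WQ@(4,5)
Op 2: place WN@(3,5)
Op 3: place BR@(0,1)
Op 4: place BB@(2,0)
Op 5: place BB@(1,1)
Op 6: place BQ@(0,3)
Op 7: place WN@(4,0)
Op 8: place BK@(3,3)
Op 9: remove (3,5)
Per-piece attacks for W:
  WN@(4,0): attacks (5,2) (3,2) (2,1)
  WQ@(4,5): attacks (4,4) (4,3) (4,2) (4,1) (4,0) (5,5) (3,5) (2,5) (1,5) (0,5) (5,4) (3,4) (2,3) (1,2) (0,1) [ray(0,-1) blocked at (4,0); ray(-1,-1) blocked at (0,1)]
Union (18 distinct): (0,1) (0,5) (1,2) (1,5) (2,1) (2,3) (2,5) (3,2) (3,4) (3,5) (4,0) (4,1) (4,2) (4,3) (4,4) (5,2) (5,4) (5,5)

Answer: 18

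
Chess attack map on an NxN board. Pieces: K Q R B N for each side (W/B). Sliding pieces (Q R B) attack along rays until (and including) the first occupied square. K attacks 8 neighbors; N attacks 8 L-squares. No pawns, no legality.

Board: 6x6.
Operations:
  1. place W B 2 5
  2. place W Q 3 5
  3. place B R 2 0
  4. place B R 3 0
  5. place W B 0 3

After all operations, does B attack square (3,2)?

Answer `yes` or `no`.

Answer: yes

Derivation:
Op 1: place WB@(2,5)
Op 2: place WQ@(3,5)
Op 3: place BR@(2,0)
Op 4: place BR@(3,0)
Op 5: place WB@(0,3)
Per-piece attacks for B:
  BR@(2,0): attacks (2,1) (2,2) (2,3) (2,4) (2,5) (3,0) (1,0) (0,0) [ray(0,1) blocked at (2,5); ray(1,0) blocked at (3,0)]
  BR@(3,0): attacks (3,1) (3,2) (3,3) (3,4) (3,5) (4,0) (5,0) (2,0) [ray(0,1) blocked at (3,5); ray(-1,0) blocked at (2,0)]
B attacks (3,2): yes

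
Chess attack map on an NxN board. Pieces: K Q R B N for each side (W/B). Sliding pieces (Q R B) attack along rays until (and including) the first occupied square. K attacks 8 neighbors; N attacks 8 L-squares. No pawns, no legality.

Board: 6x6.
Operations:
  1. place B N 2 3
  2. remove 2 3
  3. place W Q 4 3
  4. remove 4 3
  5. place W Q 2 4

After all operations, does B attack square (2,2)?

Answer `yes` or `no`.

Answer: no

Derivation:
Op 1: place BN@(2,3)
Op 2: remove (2,3)
Op 3: place WQ@(4,3)
Op 4: remove (4,3)
Op 5: place WQ@(2,4)
Per-piece attacks for B:
B attacks (2,2): no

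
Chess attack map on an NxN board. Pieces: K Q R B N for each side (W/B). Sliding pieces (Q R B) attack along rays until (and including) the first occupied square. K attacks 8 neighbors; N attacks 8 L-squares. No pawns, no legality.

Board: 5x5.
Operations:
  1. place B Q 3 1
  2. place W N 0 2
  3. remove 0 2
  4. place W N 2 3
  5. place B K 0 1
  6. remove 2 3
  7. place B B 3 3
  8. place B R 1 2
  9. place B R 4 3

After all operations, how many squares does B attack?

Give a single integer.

Op 1: place BQ@(3,1)
Op 2: place WN@(0,2)
Op 3: remove (0,2)
Op 4: place WN@(2,3)
Op 5: place BK@(0,1)
Op 6: remove (2,3)
Op 7: place BB@(3,3)
Op 8: place BR@(1,2)
Op 9: place BR@(4,3)
Per-piece attacks for B:
  BK@(0,1): attacks (0,2) (0,0) (1,1) (1,2) (1,0)
  BR@(1,2): attacks (1,3) (1,4) (1,1) (1,0) (2,2) (3,2) (4,2) (0,2)
  BQ@(3,1): attacks (3,2) (3,3) (3,0) (4,1) (2,1) (1,1) (0,1) (4,2) (4,0) (2,2) (1,3) (0,4) (2,0) [ray(0,1) blocked at (3,3); ray(-1,0) blocked at (0,1)]
  BB@(3,3): attacks (4,4) (4,2) (2,4) (2,2) (1,1) (0,0)
  BR@(4,3): attacks (4,4) (4,2) (4,1) (4,0) (3,3) [ray(-1,0) blocked at (3,3)]
Union (20 distinct): (0,0) (0,1) (0,2) (0,4) (1,0) (1,1) (1,2) (1,3) (1,4) (2,0) (2,1) (2,2) (2,4) (3,0) (3,2) (3,3) (4,0) (4,1) (4,2) (4,4)

Answer: 20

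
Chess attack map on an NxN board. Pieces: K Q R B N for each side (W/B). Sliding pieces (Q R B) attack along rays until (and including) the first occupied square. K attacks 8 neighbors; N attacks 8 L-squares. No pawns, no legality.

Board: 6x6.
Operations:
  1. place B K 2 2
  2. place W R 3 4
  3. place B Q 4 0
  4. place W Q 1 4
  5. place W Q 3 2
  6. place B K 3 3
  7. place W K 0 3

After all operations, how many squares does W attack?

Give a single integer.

Op 1: place BK@(2,2)
Op 2: place WR@(3,4)
Op 3: place BQ@(4,0)
Op 4: place WQ@(1,4)
Op 5: place WQ@(3,2)
Op 6: place BK@(3,3)
Op 7: place WK@(0,3)
Per-piece attacks for W:
  WK@(0,3): attacks (0,4) (0,2) (1,3) (1,4) (1,2)
  WQ@(1,4): attacks (1,5) (1,3) (1,2) (1,1) (1,0) (2,4) (3,4) (0,4) (2,5) (2,3) (3,2) (0,5) (0,3) [ray(1,0) blocked at (3,4); ray(1,-1) blocked at (3,2); ray(-1,-1) blocked at (0,3)]
  WQ@(3,2): attacks (3,3) (3,1) (3,0) (4,2) (5,2) (2,2) (4,3) (5,4) (4,1) (5,0) (2,3) (1,4) (2,1) (1,0) [ray(0,1) blocked at (3,3); ray(-1,0) blocked at (2,2); ray(-1,1) blocked at (1,4)]
  WR@(3,4): attacks (3,5) (3,3) (4,4) (5,4) (2,4) (1,4) [ray(0,-1) blocked at (3,3); ray(-1,0) blocked at (1,4)]
Union (28 distinct): (0,2) (0,3) (0,4) (0,5) (1,0) (1,1) (1,2) (1,3) (1,4) (1,5) (2,1) (2,2) (2,3) (2,4) (2,5) (3,0) (3,1) (3,2) (3,3) (3,4) (3,5) (4,1) (4,2) (4,3) (4,4) (5,0) (5,2) (5,4)

Answer: 28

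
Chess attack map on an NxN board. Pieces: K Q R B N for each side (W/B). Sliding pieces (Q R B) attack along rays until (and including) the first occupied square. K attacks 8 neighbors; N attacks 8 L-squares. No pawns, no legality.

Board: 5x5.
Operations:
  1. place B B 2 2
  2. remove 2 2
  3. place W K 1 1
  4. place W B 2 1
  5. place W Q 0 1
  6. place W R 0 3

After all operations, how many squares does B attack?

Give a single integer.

Answer: 0

Derivation:
Op 1: place BB@(2,2)
Op 2: remove (2,2)
Op 3: place WK@(1,1)
Op 4: place WB@(2,1)
Op 5: place WQ@(0,1)
Op 6: place WR@(0,3)
Per-piece attacks for B:
Union (0 distinct): (none)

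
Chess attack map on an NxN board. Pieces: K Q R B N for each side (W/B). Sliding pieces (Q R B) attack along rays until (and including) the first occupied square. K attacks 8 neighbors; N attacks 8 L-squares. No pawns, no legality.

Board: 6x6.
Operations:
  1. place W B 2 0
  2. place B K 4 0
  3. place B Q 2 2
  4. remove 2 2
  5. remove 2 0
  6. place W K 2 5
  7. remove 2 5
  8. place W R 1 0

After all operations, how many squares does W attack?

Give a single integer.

Op 1: place WB@(2,0)
Op 2: place BK@(4,0)
Op 3: place BQ@(2,2)
Op 4: remove (2,2)
Op 5: remove (2,0)
Op 6: place WK@(2,5)
Op 7: remove (2,5)
Op 8: place WR@(1,0)
Per-piece attacks for W:
  WR@(1,0): attacks (1,1) (1,2) (1,3) (1,4) (1,5) (2,0) (3,0) (4,0) (0,0) [ray(1,0) blocked at (4,0)]
Union (9 distinct): (0,0) (1,1) (1,2) (1,3) (1,4) (1,5) (2,0) (3,0) (4,0)

Answer: 9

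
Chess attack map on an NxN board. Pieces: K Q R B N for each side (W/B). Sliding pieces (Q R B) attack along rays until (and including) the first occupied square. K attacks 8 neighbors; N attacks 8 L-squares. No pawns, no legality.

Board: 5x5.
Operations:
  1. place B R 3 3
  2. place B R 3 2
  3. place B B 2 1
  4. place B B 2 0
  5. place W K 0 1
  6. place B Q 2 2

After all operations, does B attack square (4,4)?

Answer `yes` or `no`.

Op 1: place BR@(3,3)
Op 2: place BR@(3,2)
Op 3: place BB@(2,1)
Op 4: place BB@(2,0)
Op 5: place WK@(0,1)
Op 6: place BQ@(2,2)
Per-piece attacks for B:
  BB@(2,0): attacks (3,1) (4,2) (1,1) (0,2)
  BB@(2,1): attacks (3,2) (3,0) (1,2) (0,3) (1,0) [ray(1,1) blocked at (3,2)]
  BQ@(2,2): attacks (2,3) (2,4) (2,1) (3,2) (1,2) (0,2) (3,3) (3,1) (4,0) (1,3) (0,4) (1,1) (0,0) [ray(0,-1) blocked at (2,1); ray(1,0) blocked at (3,2); ray(1,1) blocked at (3,3)]
  BR@(3,2): attacks (3,3) (3,1) (3,0) (4,2) (2,2) [ray(0,1) blocked at (3,3); ray(-1,0) blocked at (2,2)]
  BR@(3,3): attacks (3,4) (3,2) (4,3) (2,3) (1,3) (0,3) [ray(0,-1) blocked at (3,2)]
B attacks (4,4): no

Answer: no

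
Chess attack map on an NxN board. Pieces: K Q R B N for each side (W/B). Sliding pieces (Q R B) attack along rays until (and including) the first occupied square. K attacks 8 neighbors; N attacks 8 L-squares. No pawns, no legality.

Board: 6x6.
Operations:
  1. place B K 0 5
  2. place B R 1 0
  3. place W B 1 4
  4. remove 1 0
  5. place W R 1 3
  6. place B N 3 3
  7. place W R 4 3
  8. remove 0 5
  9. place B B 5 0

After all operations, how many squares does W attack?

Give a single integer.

Answer: 17

Derivation:
Op 1: place BK@(0,5)
Op 2: place BR@(1,0)
Op 3: place WB@(1,4)
Op 4: remove (1,0)
Op 5: place WR@(1,3)
Op 6: place BN@(3,3)
Op 7: place WR@(4,3)
Op 8: remove (0,5)
Op 9: place BB@(5,0)
Per-piece attacks for W:
  WR@(1,3): attacks (1,4) (1,2) (1,1) (1,0) (2,3) (3,3) (0,3) [ray(0,1) blocked at (1,4); ray(1,0) blocked at (3,3)]
  WB@(1,4): attacks (2,5) (2,3) (3,2) (4,1) (5,0) (0,5) (0,3) [ray(1,-1) blocked at (5,0)]
  WR@(4,3): attacks (4,4) (4,5) (4,2) (4,1) (4,0) (5,3) (3,3) [ray(-1,0) blocked at (3,3)]
Union (17 distinct): (0,3) (0,5) (1,0) (1,1) (1,2) (1,4) (2,3) (2,5) (3,2) (3,3) (4,0) (4,1) (4,2) (4,4) (4,5) (5,0) (5,3)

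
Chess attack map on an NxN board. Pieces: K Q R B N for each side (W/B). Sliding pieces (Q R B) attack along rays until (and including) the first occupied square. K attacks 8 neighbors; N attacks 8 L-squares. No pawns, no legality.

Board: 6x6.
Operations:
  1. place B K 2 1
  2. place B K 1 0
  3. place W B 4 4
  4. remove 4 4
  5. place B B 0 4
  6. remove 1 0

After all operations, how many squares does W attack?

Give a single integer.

Answer: 0

Derivation:
Op 1: place BK@(2,1)
Op 2: place BK@(1,0)
Op 3: place WB@(4,4)
Op 4: remove (4,4)
Op 5: place BB@(0,4)
Op 6: remove (1,0)
Per-piece attacks for W:
Union (0 distinct): (none)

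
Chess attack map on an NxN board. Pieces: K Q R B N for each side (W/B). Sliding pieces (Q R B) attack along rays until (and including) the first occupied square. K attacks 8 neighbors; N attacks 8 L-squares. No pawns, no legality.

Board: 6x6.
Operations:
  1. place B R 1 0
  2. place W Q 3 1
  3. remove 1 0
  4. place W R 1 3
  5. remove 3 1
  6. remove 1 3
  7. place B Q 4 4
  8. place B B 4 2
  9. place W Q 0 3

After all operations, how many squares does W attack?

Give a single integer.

Answer: 15

Derivation:
Op 1: place BR@(1,0)
Op 2: place WQ@(3,1)
Op 3: remove (1,0)
Op 4: place WR@(1,3)
Op 5: remove (3,1)
Op 6: remove (1,3)
Op 7: place BQ@(4,4)
Op 8: place BB@(4,2)
Op 9: place WQ@(0,3)
Per-piece attacks for W:
  WQ@(0,3): attacks (0,4) (0,5) (0,2) (0,1) (0,0) (1,3) (2,3) (3,3) (4,3) (5,3) (1,4) (2,5) (1,2) (2,1) (3,0)
Union (15 distinct): (0,0) (0,1) (0,2) (0,4) (0,5) (1,2) (1,3) (1,4) (2,1) (2,3) (2,5) (3,0) (3,3) (4,3) (5,3)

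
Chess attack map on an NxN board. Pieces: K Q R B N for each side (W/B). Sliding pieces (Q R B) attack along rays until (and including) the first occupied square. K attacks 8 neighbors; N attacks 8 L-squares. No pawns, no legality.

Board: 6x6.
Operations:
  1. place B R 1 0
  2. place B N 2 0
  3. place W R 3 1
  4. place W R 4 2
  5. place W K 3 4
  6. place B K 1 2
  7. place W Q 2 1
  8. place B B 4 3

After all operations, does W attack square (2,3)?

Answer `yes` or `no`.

Op 1: place BR@(1,0)
Op 2: place BN@(2,0)
Op 3: place WR@(3,1)
Op 4: place WR@(4,2)
Op 5: place WK@(3,4)
Op 6: place BK@(1,2)
Op 7: place WQ@(2,1)
Op 8: place BB@(4,3)
Per-piece attacks for W:
  WQ@(2,1): attacks (2,2) (2,3) (2,4) (2,5) (2,0) (3,1) (1,1) (0,1) (3,2) (4,3) (3,0) (1,2) (1,0) [ray(0,-1) blocked at (2,0); ray(1,0) blocked at (3,1); ray(1,1) blocked at (4,3); ray(-1,1) blocked at (1,2); ray(-1,-1) blocked at (1,0)]
  WR@(3,1): attacks (3,2) (3,3) (3,4) (3,0) (4,1) (5,1) (2,1) [ray(0,1) blocked at (3,4); ray(-1,0) blocked at (2,1)]
  WK@(3,4): attacks (3,5) (3,3) (4,4) (2,4) (4,5) (4,3) (2,5) (2,3)
  WR@(4,2): attacks (4,3) (4,1) (4,0) (5,2) (3,2) (2,2) (1,2) [ray(0,1) blocked at (4,3); ray(-1,0) blocked at (1,2)]
W attacks (2,3): yes

Answer: yes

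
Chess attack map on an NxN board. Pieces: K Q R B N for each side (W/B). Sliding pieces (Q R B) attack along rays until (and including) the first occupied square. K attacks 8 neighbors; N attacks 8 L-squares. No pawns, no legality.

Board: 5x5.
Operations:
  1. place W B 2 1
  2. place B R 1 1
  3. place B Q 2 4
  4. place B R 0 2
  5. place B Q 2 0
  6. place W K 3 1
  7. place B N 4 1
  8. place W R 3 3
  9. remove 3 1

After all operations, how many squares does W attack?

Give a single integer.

Op 1: place WB@(2,1)
Op 2: place BR@(1,1)
Op 3: place BQ@(2,4)
Op 4: place BR@(0,2)
Op 5: place BQ@(2,0)
Op 6: place WK@(3,1)
Op 7: place BN@(4,1)
Op 8: place WR@(3,3)
Op 9: remove (3,1)
Per-piece attacks for W:
  WB@(2,1): attacks (3,2) (4,3) (3,0) (1,2) (0,3) (1,0)
  WR@(3,3): attacks (3,4) (3,2) (3,1) (3,0) (4,3) (2,3) (1,3) (0,3)
Union (10 distinct): (0,3) (1,0) (1,2) (1,3) (2,3) (3,0) (3,1) (3,2) (3,4) (4,3)

Answer: 10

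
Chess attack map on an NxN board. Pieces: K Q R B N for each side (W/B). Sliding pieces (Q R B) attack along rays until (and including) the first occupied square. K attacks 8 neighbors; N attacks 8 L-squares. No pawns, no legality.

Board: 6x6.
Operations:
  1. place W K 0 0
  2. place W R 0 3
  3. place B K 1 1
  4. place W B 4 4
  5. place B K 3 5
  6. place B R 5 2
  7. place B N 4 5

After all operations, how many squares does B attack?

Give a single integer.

Op 1: place WK@(0,0)
Op 2: place WR@(0,3)
Op 3: place BK@(1,1)
Op 4: place WB@(4,4)
Op 5: place BK@(3,5)
Op 6: place BR@(5,2)
Op 7: place BN@(4,5)
Per-piece attacks for B:
  BK@(1,1): attacks (1,2) (1,0) (2,1) (0,1) (2,2) (2,0) (0,2) (0,0)
  BK@(3,5): attacks (3,4) (4,5) (2,5) (4,4) (2,4)
  BN@(4,5): attacks (5,3) (3,3) (2,4)
  BR@(5,2): attacks (5,3) (5,4) (5,5) (5,1) (5,0) (4,2) (3,2) (2,2) (1,2) (0,2)
Union (21 distinct): (0,0) (0,1) (0,2) (1,0) (1,2) (2,0) (2,1) (2,2) (2,4) (2,5) (3,2) (3,3) (3,4) (4,2) (4,4) (4,5) (5,0) (5,1) (5,3) (5,4) (5,5)

Answer: 21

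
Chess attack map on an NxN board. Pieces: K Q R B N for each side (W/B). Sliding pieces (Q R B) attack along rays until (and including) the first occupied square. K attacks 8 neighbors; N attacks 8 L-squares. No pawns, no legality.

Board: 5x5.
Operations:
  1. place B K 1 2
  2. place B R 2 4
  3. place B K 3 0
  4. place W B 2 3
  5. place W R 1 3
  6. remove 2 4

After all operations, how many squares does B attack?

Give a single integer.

Answer: 12

Derivation:
Op 1: place BK@(1,2)
Op 2: place BR@(2,4)
Op 3: place BK@(3,0)
Op 4: place WB@(2,3)
Op 5: place WR@(1,3)
Op 6: remove (2,4)
Per-piece attacks for B:
  BK@(1,2): attacks (1,3) (1,1) (2,2) (0,2) (2,3) (2,1) (0,3) (0,1)
  BK@(3,0): attacks (3,1) (4,0) (2,0) (4,1) (2,1)
Union (12 distinct): (0,1) (0,2) (0,3) (1,1) (1,3) (2,0) (2,1) (2,2) (2,3) (3,1) (4,0) (4,1)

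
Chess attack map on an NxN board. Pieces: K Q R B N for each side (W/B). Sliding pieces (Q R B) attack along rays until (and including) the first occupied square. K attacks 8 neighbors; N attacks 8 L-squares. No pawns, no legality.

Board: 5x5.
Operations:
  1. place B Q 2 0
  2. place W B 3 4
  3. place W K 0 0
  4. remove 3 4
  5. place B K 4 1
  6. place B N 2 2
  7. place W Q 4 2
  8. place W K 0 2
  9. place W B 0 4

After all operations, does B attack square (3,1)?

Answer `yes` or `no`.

Answer: yes

Derivation:
Op 1: place BQ@(2,0)
Op 2: place WB@(3,4)
Op 3: place WK@(0,0)
Op 4: remove (3,4)
Op 5: place BK@(4,1)
Op 6: place BN@(2,2)
Op 7: place WQ@(4,2)
Op 8: place WK@(0,2)
Op 9: place WB@(0,4)
Per-piece attacks for B:
  BQ@(2,0): attacks (2,1) (2,2) (3,0) (4,0) (1,0) (0,0) (3,1) (4,2) (1,1) (0,2) [ray(0,1) blocked at (2,2); ray(-1,0) blocked at (0,0); ray(1,1) blocked at (4,2); ray(-1,1) blocked at (0,2)]
  BN@(2,2): attacks (3,4) (4,3) (1,4) (0,3) (3,0) (4,1) (1,0) (0,1)
  BK@(4,1): attacks (4,2) (4,0) (3,1) (3,2) (3,0)
B attacks (3,1): yes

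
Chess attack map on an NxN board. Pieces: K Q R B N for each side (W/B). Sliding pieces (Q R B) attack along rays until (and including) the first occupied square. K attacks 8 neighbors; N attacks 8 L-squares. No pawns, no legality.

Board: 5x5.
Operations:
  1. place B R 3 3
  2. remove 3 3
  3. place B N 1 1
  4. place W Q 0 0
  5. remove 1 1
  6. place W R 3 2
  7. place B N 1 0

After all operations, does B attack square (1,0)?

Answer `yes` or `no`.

Op 1: place BR@(3,3)
Op 2: remove (3,3)
Op 3: place BN@(1,1)
Op 4: place WQ@(0,0)
Op 5: remove (1,1)
Op 6: place WR@(3,2)
Op 7: place BN@(1,0)
Per-piece attacks for B:
  BN@(1,0): attacks (2,2) (3,1) (0,2)
B attacks (1,0): no

Answer: no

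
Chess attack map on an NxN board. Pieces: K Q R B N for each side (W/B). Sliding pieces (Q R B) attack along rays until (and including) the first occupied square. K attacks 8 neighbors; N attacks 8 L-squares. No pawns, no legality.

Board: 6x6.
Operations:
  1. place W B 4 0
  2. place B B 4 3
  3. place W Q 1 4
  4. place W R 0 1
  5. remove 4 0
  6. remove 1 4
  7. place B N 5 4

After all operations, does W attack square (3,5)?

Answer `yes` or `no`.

Op 1: place WB@(4,0)
Op 2: place BB@(4,3)
Op 3: place WQ@(1,4)
Op 4: place WR@(0,1)
Op 5: remove (4,0)
Op 6: remove (1,4)
Op 7: place BN@(5,4)
Per-piece attacks for W:
  WR@(0,1): attacks (0,2) (0,3) (0,4) (0,5) (0,0) (1,1) (2,1) (3,1) (4,1) (5,1)
W attacks (3,5): no

Answer: no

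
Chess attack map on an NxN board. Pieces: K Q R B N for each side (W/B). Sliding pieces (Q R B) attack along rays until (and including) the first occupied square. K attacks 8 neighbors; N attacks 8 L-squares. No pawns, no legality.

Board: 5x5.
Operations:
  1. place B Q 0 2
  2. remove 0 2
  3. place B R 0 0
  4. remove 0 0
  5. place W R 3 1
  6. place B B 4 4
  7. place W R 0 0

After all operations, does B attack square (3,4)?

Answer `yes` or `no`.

Answer: no

Derivation:
Op 1: place BQ@(0,2)
Op 2: remove (0,2)
Op 3: place BR@(0,0)
Op 4: remove (0,0)
Op 5: place WR@(3,1)
Op 6: place BB@(4,4)
Op 7: place WR@(0,0)
Per-piece attacks for B:
  BB@(4,4): attacks (3,3) (2,2) (1,1) (0,0) [ray(-1,-1) blocked at (0,0)]
B attacks (3,4): no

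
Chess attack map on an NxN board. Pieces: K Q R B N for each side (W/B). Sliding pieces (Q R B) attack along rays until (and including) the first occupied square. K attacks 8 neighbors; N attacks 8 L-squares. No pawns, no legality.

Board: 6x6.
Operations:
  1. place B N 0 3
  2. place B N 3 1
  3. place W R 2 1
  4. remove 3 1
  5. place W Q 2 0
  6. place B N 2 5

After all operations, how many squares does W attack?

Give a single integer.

Answer: 19

Derivation:
Op 1: place BN@(0,3)
Op 2: place BN@(3,1)
Op 3: place WR@(2,1)
Op 4: remove (3,1)
Op 5: place WQ@(2,0)
Op 6: place BN@(2,5)
Per-piece attacks for W:
  WQ@(2,0): attacks (2,1) (3,0) (4,0) (5,0) (1,0) (0,0) (3,1) (4,2) (5,3) (1,1) (0,2) [ray(0,1) blocked at (2,1)]
  WR@(2,1): attacks (2,2) (2,3) (2,4) (2,5) (2,0) (3,1) (4,1) (5,1) (1,1) (0,1) [ray(0,1) blocked at (2,5); ray(0,-1) blocked at (2,0)]
Union (19 distinct): (0,0) (0,1) (0,2) (1,0) (1,1) (2,0) (2,1) (2,2) (2,3) (2,4) (2,5) (3,0) (3,1) (4,0) (4,1) (4,2) (5,0) (5,1) (5,3)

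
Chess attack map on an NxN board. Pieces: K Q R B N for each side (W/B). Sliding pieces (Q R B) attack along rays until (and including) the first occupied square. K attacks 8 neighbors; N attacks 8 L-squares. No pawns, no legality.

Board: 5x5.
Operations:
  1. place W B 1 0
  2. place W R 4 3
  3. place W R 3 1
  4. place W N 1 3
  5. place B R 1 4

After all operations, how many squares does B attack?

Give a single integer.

Op 1: place WB@(1,0)
Op 2: place WR@(4,3)
Op 3: place WR@(3,1)
Op 4: place WN@(1,3)
Op 5: place BR@(1,4)
Per-piece attacks for B:
  BR@(1,4): attacks (1,3) (2,4) (3,4) (4,4) (0,4) [ray(0,-1) blocked at (1,3)]
Union (5 distinct): (0,4) (1,3) (2,4) (3,4) (4,4)

Answer: 5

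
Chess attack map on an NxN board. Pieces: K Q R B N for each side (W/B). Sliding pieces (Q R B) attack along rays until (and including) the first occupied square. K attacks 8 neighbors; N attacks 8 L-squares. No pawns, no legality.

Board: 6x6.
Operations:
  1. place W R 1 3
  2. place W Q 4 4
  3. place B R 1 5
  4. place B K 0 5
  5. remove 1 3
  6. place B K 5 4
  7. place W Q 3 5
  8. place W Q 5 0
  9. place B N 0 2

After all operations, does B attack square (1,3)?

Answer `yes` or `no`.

Op 1: place WR@(1,3)
Op 2: place WQ@(4,4)
Op 3: place BR@(1,5)
Op 4: place BK@(0,5)
Op 5: remove (1,3)
Op 6: place BK@(5,4)
Op 7: place WQ@(3,5)
Op 8: place WQ@(5,0)
Op 9: place BN@(0,2)
Per-piece attacks for B:
  BN@(0,2): attacks (1,4) (2,3) (1,0) (2,1)
  BK@(0,5): attacks (0,4) (1,5) (1,4)
  BR@(1,5): attacks (1,4) (1,3) (1,2) (1,1) (1,0) (2,5) (3,5) (0,5) [ray(1,0) blocked at (3,5); ray(-1,0) blocked at (0,5)]
  BK@(5,4): attacks (5,5) (5,3) (4,4) (4,5) (4,3)
B attacks (1,3): yes

Answer: yes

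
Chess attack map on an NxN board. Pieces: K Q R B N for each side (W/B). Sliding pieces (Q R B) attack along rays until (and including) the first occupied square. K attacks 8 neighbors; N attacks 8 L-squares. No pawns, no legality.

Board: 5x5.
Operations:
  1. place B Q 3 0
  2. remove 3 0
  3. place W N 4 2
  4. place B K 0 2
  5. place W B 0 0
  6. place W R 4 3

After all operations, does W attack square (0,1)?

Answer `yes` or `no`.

Op 1: place BQ@(3,0)
Op 2: remove (3,0)
Op 3: place WN@(4,2)
Op 4: place BK@(0,2)
Op 5: place WB@(0,0)
Op 6: place WR@(4,3)
Per-piece attacks for W:
  WB@(0,0): attacks (1,1) (2,2) (3,3) (4,4)
  WN@(4,2): attacks (3,4) (2,3) (3,0) (2,1)
  WR@(4,3): attacks (4,4) (4,2) (3,3) (2,3) (1,3) (0,3) [ray(0,-1) blocked at (4,2)]
W attacks (0,1): no

Answer: no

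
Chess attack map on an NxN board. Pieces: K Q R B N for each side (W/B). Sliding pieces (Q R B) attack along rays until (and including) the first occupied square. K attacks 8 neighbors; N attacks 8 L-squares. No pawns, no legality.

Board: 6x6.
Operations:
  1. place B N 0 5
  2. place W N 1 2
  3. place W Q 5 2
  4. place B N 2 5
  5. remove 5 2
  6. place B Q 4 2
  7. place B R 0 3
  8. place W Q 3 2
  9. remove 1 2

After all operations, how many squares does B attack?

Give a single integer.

Op 1: place BN@(0,5)
Op 2: place WN@(1,2)
Op 3: place WQ@(5,2)
Op 4: place BN@(2,5)
Op 5: remove (5,2)
Op 6: place BQ@(4,2)
Op 7: place BR@(0,3)
Op 8: place WQ@(3,2)
Op 9: remove (1,2)
Per-piece attacks for B:
  BR@(0,3): attacks (0,4) (0,5) (0,2) (0,1) (0,0) (1,3) (2,3) (3,3) (4,3) (5,3) [ray(0,1) blocked at (0,5)]
  BN@(0,5): attacks (1,3) (2,4)
  BN@(2,5): attacks (3,3) (4,4) (1,3) (0,4)
  BQ@(4,2): attacks (4,3) (4,4) (4,5) (4,1) (4,0) (5,2) (3,2) (5,3) (5,1) (3,3) (2,4) (1,5) (3,1) (2,0) [ray(-1,0) blocked at (3,2)]
Union (21 distinct): (0,0) (0,1) (0,2) (0,4) (0,5) (1,3) (1,5) (2,0) (2,3) (2,4) (3,1) (3,2) (3,3) (4,0) (4,1) (4,3) (4,4) (4,5) (5,1) (5,2) (5,3)

Answer: 21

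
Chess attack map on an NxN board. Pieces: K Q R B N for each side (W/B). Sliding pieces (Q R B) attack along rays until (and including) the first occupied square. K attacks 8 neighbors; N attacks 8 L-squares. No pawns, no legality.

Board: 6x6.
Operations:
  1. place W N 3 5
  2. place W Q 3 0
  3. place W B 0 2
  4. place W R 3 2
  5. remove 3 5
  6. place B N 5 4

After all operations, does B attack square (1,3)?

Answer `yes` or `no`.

Answer: no

Derivation:
Op 1: place WN@(3,5)
Op 2: place WQ@(3,0)
Op 3: place WB@(0,2)
Op 4: place WR@(3,2)
Op 5: remove (3,5)
Op 6: place BN@(5,4)
Per-piece attacks for B:
  BN@(5,4): attacks (3,5) (4,2) (3,3)
B attacks (1,3): no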